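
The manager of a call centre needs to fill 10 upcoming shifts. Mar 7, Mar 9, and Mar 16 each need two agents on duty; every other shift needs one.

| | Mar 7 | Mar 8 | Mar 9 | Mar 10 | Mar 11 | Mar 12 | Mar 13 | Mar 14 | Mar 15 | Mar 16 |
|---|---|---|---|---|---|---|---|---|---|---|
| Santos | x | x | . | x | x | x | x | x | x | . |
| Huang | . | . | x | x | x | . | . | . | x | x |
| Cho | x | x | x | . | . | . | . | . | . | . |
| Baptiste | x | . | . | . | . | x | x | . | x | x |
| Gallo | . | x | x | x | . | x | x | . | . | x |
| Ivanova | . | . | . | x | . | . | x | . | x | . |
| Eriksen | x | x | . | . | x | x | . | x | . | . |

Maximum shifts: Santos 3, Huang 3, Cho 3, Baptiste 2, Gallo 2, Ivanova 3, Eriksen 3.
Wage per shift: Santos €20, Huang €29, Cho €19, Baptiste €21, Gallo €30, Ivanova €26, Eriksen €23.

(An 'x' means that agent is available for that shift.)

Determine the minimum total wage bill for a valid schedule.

Picking the cheapest available agent for each shift independently would cost €276, but that ignores the shift limits.
An optimal schedule: Mar 7→Cho+Eriksen, Mar 8→Cho, Mar 9→Cho+Huang, Mar 10→Santos, Mar 11→Eriksen, Mar 12→Eriksen, Mar 13→Santos, Mar 14→Santos, Mar 15→Baptiste, Mar 16→Baptiste+Huang.
Total: 19 + 23 + 19 + 19 + 29 + 20 + 23 + 23 + 20 + 20 + 21 + 21 + 29 = €286.

€286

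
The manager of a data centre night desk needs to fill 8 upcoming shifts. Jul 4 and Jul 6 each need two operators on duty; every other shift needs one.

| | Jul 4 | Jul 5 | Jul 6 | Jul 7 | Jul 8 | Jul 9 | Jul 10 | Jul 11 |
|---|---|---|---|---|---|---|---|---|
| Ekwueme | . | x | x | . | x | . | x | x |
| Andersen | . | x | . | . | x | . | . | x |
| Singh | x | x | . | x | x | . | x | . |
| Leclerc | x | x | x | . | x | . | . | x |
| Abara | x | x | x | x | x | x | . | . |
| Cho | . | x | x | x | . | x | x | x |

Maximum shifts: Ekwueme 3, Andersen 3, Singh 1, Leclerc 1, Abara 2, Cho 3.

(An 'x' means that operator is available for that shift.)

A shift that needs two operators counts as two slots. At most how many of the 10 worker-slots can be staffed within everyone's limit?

10

Total capacity across all operators is 3+3+1+1+2+3 = 13, and 10 slots are needed, so at most 10 can be filled.
An assignment achieving 10: Jul 4→Singh+Leclerc, Jul 5→Andersen, Jul 6→Ekwueme+Cho, Jul 7→Abara, Jul 8→Andersen, Jul 9→Abara, Jul 10→Ekwueme, Jul 11→Ekwueme.
Loads: Ekwueme 3/3, Andersen 2/3, Singh 1/1, Leclerc 1/1, Abara 2/2, Cho 1/3.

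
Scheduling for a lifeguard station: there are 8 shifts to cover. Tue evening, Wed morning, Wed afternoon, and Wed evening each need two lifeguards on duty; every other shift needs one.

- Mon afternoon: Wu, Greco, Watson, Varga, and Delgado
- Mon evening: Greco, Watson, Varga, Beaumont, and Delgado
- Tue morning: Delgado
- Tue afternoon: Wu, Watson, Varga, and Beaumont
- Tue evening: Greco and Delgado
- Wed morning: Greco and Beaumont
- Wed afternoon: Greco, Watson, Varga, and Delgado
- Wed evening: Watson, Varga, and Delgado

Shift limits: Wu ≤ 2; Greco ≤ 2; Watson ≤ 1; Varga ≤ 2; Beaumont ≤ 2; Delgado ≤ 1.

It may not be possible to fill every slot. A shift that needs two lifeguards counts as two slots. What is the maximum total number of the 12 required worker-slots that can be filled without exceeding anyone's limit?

Total capacity across all lifeguards is 2+2+1+2+2+1 = 10, and 12 slots are needed, so at most 10 can be filled.
An assignment achieving 10: Mon afternoon→Wu, Mon evening→Beaumont, Tue morning→Delgado, Tue afternoon→Wu, Tue evening→Greco, Wed morning→Greco+Beaumont, Wed afternoon→Varga, Wed evening→Watson+Varga.
Loads: Wu 2/2, Greco 2/2, Watson 1/1, Varga 2/2, Beaumont 2/2, Delgado 1/1.

10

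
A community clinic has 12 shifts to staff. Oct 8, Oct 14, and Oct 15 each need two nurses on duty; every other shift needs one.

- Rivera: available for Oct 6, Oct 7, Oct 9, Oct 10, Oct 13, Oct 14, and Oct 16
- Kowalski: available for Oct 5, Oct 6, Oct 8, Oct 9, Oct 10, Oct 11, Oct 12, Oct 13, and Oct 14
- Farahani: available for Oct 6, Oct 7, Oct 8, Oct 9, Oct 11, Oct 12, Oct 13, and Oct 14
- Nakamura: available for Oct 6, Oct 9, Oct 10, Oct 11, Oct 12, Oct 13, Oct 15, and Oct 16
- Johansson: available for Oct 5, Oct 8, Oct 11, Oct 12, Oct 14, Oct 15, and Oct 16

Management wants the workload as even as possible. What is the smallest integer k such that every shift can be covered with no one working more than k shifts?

With 5 nurses and 15 worker-slots to fill, someone must work at least ⌈15/5⌉ = 3 shifts, so k ≥ 3.
k = 3 works: Oct 5→Kowalski, Oct 6→Kowalski, Oct 7→Rivera, Oct 8→Kowalski+Farahani, Oct 9→Farahani, Oct 10→Rivera, Oct 11→Nakamura, Oct 12→Johansson, Oct 13→Nakamura, Oct 14→Farahani+Johansson, Oct 15→Nakamura+Johansson, Oct 16→Rivera.
Loads: Rivera 3, Kowalski 3, Farahani 3, Nakamura 3, Johansson 3 — all ≤ 3.

3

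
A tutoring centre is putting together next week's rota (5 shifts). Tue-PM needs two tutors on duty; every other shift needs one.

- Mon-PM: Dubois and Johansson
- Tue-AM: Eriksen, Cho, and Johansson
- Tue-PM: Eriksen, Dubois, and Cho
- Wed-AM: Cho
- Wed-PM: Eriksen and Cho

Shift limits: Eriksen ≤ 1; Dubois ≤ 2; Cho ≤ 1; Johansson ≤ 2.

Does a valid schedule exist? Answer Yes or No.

Total capacity is 6 and 6 slots are needed, so capacity alone doesn't rule it out.
Shifts {Tue-PM, Wed-AM, Wed-PM} need 4 worker-slots in total, but the tutors available for any of those shifts (Eriksen, Dubois, and Cho) can supply at most 3 among them. So no valid schedule exists.

No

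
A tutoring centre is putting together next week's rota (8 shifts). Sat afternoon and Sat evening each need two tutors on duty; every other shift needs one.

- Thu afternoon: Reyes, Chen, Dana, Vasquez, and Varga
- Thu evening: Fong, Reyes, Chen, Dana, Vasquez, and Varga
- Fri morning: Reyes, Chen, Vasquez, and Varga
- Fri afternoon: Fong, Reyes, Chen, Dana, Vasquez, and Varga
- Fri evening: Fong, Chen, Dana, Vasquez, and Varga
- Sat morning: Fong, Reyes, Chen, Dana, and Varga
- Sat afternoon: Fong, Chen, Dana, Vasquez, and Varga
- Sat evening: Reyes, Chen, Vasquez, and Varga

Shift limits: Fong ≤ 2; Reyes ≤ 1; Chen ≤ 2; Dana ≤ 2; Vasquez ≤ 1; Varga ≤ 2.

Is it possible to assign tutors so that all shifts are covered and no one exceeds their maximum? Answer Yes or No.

One valid schedule: Thu afternoon→Chen, Thu evening→Chen, Fri morning→Reyes, Fri afternoon→Dana, Fri evening→Fong, Sat morning→Fong, Sat afternoon→Dana+Varga, Sat evening→Vasquez+Varga.
Loads: Fong 2/2, Reyes 1/1, Chen 2/2, Dana 2/2, Vasquez 1/1, Varga 2/2 — all within limits.

Yes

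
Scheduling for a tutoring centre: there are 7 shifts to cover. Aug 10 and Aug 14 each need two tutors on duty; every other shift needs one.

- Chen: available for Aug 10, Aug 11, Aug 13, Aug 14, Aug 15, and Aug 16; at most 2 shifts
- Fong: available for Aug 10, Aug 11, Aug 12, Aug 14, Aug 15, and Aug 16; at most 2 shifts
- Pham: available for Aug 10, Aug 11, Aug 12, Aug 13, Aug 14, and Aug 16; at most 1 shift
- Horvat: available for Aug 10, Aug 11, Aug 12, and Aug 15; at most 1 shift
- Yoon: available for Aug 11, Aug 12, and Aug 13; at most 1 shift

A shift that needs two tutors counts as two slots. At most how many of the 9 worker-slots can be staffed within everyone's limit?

Total capacity across all tutors is 2+2+1+1+1 = 7, and 9 slots are needed, so at most 7 can be filled.
An assignment achieving 7: Aug 10→Horvat, Aug 12→Yoon, Aug 13→Chen, Aug 14→Chen+Fong, Aug 15→Fong, Aug 16→Pham.
Loads: Chen 2/2, Fong 2/2, Pham 1/1, Horvat 1/1, Yoon 1/1.

7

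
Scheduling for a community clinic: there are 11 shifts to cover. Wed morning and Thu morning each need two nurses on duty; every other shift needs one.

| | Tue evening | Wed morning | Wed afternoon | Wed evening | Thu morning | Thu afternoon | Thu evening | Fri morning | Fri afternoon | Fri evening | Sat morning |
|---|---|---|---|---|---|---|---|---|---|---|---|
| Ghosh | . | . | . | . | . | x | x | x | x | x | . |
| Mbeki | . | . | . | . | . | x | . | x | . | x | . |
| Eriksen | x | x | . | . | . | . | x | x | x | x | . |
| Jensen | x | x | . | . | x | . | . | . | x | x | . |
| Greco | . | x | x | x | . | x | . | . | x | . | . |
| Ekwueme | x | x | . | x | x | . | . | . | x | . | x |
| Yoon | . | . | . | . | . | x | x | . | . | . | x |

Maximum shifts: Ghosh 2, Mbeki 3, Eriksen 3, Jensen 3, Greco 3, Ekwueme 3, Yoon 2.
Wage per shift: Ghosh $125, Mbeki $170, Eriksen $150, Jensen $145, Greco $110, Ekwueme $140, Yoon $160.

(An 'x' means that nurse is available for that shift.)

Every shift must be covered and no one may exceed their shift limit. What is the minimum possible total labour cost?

Wed afternoon can only be covered by Greco, so that assignment is forced.
Thu morning can only be covered by Jensen and Ekwueme, so that assignment is forced.
Picking the cheapest available nurse for each shift independently would cost $1630, but that ignores the shift limits.
An optimal schedule: Tue evening→Ekwueme, Wed morning→Jensen+Eriksen, Wed afternoon→Greco, Wed evening→Greco, Thu morning→Ekwueme+Jensen, Thu afternoon→Greco, Thu evening→Ghosh, Fri morning→Ghosh, Fri afternoon→Eriksen, Fri evening→Jensen, Sat morning→Ekwueme.
Total: 140 + 145 + 150 + 110 + 110 + 140 + 145 + 110 + 125 + 125 + 150 + 145 + 140 = $1735.

$1735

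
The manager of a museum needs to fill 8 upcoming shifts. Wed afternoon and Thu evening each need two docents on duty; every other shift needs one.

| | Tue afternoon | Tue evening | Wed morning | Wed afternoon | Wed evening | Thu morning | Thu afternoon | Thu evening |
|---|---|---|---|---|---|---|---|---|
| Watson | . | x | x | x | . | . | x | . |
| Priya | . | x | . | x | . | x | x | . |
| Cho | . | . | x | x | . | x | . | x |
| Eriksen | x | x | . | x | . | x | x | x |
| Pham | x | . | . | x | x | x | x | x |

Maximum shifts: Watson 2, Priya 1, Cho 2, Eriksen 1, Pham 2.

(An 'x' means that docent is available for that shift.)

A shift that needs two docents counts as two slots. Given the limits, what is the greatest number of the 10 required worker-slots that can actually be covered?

Total capacity across all docents is 2+1+2+1+2 = 8, and 10 slots are needed, so at most 8 can be filled.
An assignment achieving 8: Tue afternoon→Eriksen, Tue evening→Watson, Wed morning→Watson, Wed afternoon→Cho, Wed evening→Pham, Thu morning→Priya, Thu evening→Cho+Pham.
Loads: Watson 2/2, Priya 1/1, Cho 2/2, Eriksen 1/1, Pham 2/2.

8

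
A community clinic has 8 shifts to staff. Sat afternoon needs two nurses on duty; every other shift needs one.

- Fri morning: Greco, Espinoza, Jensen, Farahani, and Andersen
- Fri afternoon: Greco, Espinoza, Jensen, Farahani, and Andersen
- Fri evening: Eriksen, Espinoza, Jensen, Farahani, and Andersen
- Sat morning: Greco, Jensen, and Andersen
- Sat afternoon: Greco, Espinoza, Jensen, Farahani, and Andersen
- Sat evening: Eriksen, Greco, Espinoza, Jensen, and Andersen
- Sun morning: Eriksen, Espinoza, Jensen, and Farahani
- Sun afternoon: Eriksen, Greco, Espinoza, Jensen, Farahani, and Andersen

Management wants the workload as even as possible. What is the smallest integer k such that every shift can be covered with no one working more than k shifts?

With 6 nurses and 9 worker-slots to fill, someone must work at least ⌈9/6⌉ = 2 shifts, so k ≥ 2.
k = 2 works: Fri morning→Greco, Fri afternoon→Espinoza, Fri evening→Eriksen, Sat morning→Greco, Sat afternoon→Jensen+Farahani, Sat evening→Espinoza, Sun morning→Eriksen, Sun afternoon→Jensen.
Loads: Eriksen 2, Greco 2, Espinoza 2, Jensen 2, Farahani 1, Andersen 0 — all ≤ 2.

2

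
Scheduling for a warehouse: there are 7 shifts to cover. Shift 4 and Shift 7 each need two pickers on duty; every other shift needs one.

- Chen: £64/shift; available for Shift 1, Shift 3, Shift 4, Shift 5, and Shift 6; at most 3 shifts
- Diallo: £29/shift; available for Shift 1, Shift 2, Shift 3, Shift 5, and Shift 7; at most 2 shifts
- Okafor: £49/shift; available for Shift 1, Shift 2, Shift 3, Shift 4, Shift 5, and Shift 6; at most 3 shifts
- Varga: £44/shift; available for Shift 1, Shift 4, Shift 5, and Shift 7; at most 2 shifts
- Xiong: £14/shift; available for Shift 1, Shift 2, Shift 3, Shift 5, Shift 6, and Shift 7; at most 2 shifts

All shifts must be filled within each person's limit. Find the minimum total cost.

Picking the cheapest available picker for each shift independently would cost £206, but that ignores the shift limits.
An optimal schedule: Shift 1→Okafor, Shift 2→Xiong, Shift 3→Diallo, Shift 4→Varga+Okafor, Shift 5→Okafor, Shift 6→Xiong, Shift 7→Diallo+Varga.
Total: 49 + 14 + 29 + 44 + 49 + 49 + 14 + 29 + 44 = £321.

£321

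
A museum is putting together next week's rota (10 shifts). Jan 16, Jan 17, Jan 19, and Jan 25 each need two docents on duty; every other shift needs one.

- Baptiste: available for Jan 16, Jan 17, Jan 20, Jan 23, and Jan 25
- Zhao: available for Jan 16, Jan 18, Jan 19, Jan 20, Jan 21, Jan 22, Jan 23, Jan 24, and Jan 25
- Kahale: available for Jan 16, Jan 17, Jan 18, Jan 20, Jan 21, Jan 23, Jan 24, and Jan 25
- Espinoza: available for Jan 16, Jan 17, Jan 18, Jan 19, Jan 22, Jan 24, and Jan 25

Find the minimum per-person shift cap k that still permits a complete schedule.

4

With 4 docents and 14 worker-slots to fill, someone must work at least ⌈14/4⌉ = 4 shifts, so k ≥ 4.
k = 4 works: Jan 16→Baptiste+Kahale, Jan 17→Baptiste+Kahale, Jan 18→Zhao, Jan 19→Zhao+Espinoza, Jan 20→Baptiste, Jan 21→Zhao, Jan 22→Zhao, Jan 23→Baptiste, Jan 24→Kahale, Jan 25→Kahale+Espinoza.
Loads: Baptiste 4, Zhao 4, Kahale 4, Espinoza 2 — all ≤ 4.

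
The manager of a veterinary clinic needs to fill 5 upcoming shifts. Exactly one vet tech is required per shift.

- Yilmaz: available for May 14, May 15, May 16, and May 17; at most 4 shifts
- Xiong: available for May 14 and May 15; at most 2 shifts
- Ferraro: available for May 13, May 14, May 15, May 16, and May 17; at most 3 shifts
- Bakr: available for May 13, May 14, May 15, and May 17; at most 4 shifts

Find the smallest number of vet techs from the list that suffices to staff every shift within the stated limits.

5 slots to fill and no one can take more than 4, so at least ⌈5/4⌉ = 2 vet techs are needed.
Yilmaz and Ferraro alone can cover everything: May 13→Ferraro, May 14→Yilmaz, May 15→Yilmaz, May 16→Yilmaz, May 17→Yilmaz.

2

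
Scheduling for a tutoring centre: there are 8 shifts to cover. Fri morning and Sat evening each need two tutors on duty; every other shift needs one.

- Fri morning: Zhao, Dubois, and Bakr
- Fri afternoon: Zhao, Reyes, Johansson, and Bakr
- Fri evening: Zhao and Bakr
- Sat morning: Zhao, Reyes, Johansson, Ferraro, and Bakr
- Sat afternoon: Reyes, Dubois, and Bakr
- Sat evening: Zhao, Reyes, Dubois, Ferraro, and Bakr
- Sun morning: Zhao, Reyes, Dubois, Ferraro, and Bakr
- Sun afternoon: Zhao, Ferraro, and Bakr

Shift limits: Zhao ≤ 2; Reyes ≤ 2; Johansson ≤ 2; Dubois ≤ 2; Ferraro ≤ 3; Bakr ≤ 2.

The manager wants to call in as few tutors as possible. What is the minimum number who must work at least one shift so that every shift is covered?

5

10 slots to fill and no one can take more than 3, so at least ⌈10/3⌉ = 4 tutors are needed.
Any 4 tutors together have capacity at most 3+2+2+2 = 9 < 10 slots, so 4 can never suffice.
Zhao, Reyes, Johansson, Dubois, and Ferraro alone can cover everything: Fri morning→Zhao+Dubois, Fri afternoon→Reyes, Fri evening→Zhao, Sat morning→Johansson, Sat afternoon→Reyes, Sat evening→Dubois+Ferraro, Sun morning→Ferraro, Sun afternoon→Ferraro.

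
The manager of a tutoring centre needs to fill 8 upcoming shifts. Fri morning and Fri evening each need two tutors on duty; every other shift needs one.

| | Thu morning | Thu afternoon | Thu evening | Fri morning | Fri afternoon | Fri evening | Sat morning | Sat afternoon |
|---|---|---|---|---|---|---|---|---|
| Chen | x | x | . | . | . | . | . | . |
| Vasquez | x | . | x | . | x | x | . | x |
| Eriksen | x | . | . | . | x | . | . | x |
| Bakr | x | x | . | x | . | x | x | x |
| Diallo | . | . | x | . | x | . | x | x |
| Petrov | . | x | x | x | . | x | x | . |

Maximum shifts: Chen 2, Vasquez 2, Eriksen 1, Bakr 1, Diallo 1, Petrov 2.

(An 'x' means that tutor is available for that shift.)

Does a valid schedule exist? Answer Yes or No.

No

Total capacity is 2+2+1+1+1+2 = 9 but 10 worker-slots are needed — infeasible.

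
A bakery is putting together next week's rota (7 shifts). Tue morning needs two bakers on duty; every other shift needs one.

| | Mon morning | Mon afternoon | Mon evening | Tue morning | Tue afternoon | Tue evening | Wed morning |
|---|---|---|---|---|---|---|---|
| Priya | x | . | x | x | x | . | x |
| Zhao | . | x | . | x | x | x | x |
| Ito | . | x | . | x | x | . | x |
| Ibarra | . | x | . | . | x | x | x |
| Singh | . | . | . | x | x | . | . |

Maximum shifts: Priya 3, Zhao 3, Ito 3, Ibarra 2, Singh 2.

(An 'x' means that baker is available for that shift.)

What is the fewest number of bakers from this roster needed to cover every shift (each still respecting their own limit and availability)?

8 slots to fill and no one can take more than 3, so at least ⌈8/3⌉ = 3 bakers are needed.
Priya, Zhao, and Ito alone can cover everything: Mon morning→Priya, Mon afternoon→Zhao, Mon evening→Priya, Tue morning→Priya+Zhao, Tue afternoon→Ito, Tue evening→Zhao, Wed morning→Ito.

3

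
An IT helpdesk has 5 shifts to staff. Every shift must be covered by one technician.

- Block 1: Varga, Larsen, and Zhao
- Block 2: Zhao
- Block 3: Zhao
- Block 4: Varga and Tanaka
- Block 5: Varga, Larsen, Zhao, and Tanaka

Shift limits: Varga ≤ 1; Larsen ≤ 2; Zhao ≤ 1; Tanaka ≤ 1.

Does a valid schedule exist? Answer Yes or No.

No

Total capacity is 5 and 5 slots are needed, so capacity alone doesn't rule it out.
Shifts {Block 2, Block 3} need 2 worker-slots in total, but the technicians available for any of those shifts (Zhao) can supply at most 1 among them. So no valid schedule exists.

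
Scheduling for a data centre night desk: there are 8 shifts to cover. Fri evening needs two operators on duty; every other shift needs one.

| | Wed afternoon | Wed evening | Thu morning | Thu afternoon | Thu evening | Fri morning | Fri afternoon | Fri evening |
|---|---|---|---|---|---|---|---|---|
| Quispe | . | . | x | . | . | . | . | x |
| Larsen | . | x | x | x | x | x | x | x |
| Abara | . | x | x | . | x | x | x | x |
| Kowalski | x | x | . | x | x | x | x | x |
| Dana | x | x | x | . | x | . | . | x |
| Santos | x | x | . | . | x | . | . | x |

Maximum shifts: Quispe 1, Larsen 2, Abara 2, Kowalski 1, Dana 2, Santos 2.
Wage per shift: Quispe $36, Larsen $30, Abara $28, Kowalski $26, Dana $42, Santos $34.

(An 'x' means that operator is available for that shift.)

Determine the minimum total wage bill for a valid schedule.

$288

Picking the cheapest available operator for each shift independently would cost $238, but that ignores the shift limits.
An optimal schedule: Wed afternoon→Santos, Wed evening→Larsen, Thu morning→Larsen, Thu afternoon→Kowalski, Thu evening→Santos, Fri morning→Abara, Fri afternoon→Abara, Fri evening→Quispe+Dana.
Total: 34 + 30 + 30 + 26 + 34 + 28 + 28 + 36 + 42 = $288.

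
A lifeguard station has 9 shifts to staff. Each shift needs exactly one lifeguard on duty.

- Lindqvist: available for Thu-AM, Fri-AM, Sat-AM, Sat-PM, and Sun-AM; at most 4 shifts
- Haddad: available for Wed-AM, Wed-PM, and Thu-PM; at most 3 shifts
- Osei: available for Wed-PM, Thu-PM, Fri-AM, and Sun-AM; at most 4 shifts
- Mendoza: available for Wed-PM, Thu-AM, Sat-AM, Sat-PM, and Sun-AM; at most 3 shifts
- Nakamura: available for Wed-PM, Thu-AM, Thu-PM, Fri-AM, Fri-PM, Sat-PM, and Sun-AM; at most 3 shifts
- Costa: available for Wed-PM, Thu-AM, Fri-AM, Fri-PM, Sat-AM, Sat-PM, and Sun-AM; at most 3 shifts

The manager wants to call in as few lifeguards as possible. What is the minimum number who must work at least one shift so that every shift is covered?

9 slots to fill and no one can take more than 4, so at least ⌈9/4⌉ = 3 lifeguards are needed.
Lindqvist, Haddad, and Nakamura alone can cover everything: Wed-AM→Haddad, Wed-PM→Haddad, Thu-AM→Lindqvist, Thu-PM→Haddad, Fri-AM→Lindqvist, Fri-PM→Nakamura, Sat-AM→Lindqvist, Sat-PM→Lindqvist, Sun-AM→Nakamura.

3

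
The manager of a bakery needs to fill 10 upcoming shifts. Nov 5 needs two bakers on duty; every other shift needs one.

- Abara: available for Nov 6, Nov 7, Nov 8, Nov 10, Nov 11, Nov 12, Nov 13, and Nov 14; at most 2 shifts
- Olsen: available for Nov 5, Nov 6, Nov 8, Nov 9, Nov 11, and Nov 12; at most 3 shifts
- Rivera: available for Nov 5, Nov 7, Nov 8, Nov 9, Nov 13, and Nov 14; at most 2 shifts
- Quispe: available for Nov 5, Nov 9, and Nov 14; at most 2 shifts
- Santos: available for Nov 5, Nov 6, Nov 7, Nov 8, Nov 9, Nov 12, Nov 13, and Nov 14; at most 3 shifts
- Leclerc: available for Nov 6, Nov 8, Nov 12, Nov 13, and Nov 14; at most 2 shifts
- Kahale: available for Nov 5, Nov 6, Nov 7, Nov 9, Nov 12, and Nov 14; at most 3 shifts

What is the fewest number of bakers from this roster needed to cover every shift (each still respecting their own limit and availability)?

4

11 slots to fill and no one can take more than 3, so at least ⌈11/3⌉ = 4 bakers are needed.
Abara, Olsen, Santos, and Kahale alone can cover everything: Nov 5→Olsen+Santos, Nov 6→Kahale, Nov 7→Santos, Nov 8→Olsen, Nov 9→Olsen, Nov 10→Abara, Nov 11→Abara, Nov 12→Kahale, Nov 13→Santos, Nov 14→Kahale.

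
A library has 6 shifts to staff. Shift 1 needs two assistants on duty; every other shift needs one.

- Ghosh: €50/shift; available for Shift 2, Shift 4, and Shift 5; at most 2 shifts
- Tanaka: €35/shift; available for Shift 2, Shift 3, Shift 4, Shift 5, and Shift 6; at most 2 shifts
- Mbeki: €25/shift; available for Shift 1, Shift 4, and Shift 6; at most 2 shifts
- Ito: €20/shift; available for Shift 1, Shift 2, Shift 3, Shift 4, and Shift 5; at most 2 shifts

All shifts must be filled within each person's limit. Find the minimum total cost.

Shift 1 can only be covered by Mbeki and Ito, so that assignment is forced.
Picking the cheapest available assistant for each shift independently would cost €150, but that ignores the shift limits.
An optimal schedule: Shift 1→Ito+Mbeki, Shift 2→Tanaka, Shift 3→Ito, Shift 4→Ghosh, Shift 5→Tanaka, Shift 6→Mbeki.
Total: 20 + 25 + 35 + 20 + 50 + 35 + 25 = €210.

€210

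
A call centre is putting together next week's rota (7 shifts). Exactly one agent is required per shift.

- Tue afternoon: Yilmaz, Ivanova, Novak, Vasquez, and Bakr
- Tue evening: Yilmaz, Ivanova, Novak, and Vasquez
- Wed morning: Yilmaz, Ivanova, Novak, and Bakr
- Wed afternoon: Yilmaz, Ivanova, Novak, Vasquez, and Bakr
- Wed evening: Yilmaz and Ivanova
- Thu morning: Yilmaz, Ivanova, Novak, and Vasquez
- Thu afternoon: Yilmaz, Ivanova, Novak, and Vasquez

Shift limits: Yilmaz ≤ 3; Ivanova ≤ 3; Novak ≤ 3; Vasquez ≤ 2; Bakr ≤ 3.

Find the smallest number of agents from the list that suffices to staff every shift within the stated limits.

7 slots to fill and no one can take more than 3, so at least ⌈7/3⌉ = 3 agents are needed.
Yilmaz, Ivanova, and Novak alone can cover everything: Tue afternoon→Yilmaz, Tue evening→Yilmaz, Wed morning→Ivanova, Wed afternoon→Ivanova, Wed evening→Yilmaz, Thu morning→Ivanova, Thu afternoon→Novak.

3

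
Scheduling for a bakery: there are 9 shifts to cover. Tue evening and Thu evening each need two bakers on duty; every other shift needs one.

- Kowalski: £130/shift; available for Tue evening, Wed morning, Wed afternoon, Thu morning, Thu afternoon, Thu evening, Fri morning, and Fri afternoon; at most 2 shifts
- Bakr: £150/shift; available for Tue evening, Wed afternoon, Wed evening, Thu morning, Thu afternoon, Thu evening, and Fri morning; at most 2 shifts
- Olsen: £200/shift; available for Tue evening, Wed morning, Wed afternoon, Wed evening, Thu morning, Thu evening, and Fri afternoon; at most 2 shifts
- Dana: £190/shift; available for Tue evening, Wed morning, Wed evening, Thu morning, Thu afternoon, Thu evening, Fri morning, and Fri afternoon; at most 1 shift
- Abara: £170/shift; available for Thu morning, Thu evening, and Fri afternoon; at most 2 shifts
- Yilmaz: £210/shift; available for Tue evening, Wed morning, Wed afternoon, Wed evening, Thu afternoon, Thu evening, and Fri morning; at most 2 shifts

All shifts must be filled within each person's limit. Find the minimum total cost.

£1910

Picking the cheapest available baker for each shift independently would cost £1490, but that ignores the shift limits.
An optimal schedule: Tue evening→Olsen+Yilmaz, Wed morning→Kowalski, Wed afternoon→Kowalski, Wed evening→Bakr, Thu morning→Abara, Thu afternoon→Bakr, Thu evening→Abara+Yilmaz, Fri morning→Dana, Fri afternoon→Olsen.
Total: 200 + 210 + 130 + 130 + 150 + 170 + 150 + 170 + 210 + 190 + 200 = £1910.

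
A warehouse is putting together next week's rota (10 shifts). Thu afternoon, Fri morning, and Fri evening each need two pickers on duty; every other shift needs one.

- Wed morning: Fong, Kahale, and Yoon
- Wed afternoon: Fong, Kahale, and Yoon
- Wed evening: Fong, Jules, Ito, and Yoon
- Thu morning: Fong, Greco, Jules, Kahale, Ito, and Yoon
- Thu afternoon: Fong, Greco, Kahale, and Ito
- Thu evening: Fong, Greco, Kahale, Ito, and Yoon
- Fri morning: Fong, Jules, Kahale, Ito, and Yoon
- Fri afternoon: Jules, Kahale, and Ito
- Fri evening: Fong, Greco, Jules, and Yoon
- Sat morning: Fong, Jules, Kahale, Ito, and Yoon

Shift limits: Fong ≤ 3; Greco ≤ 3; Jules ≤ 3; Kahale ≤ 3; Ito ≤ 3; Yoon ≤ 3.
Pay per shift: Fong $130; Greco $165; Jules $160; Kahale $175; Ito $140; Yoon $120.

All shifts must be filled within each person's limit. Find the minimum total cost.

Picking the cheapest available picker for each shift independently would cost $1630, but that ignores the shift limits.
An optimal schedule: Wed morning→Yoon, Wed afternoon→Yoon, Wed evening→Yoon, Thu morning→Jules, Thu afternoon→Fong+Ito, Thu evening→Fong, Fri morning→Ito+Jules, Fri afternoon→Ito, Fri evening→Jules+Greco, Sat morning→Fong.
Total: 120 + 120 + 120 + 160 + 130 + 140 + 130 + 140 + 160 + 140 + 160 + 165 + 130 = $1815.

$1815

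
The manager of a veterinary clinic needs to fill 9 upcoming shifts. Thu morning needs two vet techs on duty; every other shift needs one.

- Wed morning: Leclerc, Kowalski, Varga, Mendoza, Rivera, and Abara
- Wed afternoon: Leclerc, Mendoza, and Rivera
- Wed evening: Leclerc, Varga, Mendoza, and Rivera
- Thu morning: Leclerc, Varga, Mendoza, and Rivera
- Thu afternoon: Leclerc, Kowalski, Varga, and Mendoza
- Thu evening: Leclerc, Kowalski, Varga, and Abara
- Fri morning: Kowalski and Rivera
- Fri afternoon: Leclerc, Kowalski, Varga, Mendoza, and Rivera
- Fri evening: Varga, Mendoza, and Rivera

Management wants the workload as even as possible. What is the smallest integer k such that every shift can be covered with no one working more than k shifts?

2

With 6 vet techs and 10 worker-slots to fill, someone must work at least ⌈10/6⌉ = 2 shifts, so k ≥ 2.
k = 2 works: Wed morning→Rivera, Wed afternoon→Leclerc, Wed evening→Leclerc, Thu morning→Mendoza+Rivera, Thu afternoon→Kowalski, Thu evening→Varga, Fri morning→Kowalski, Fri afternoon→Mendoza, Fri evening→Varga.
Loads: Leclerc 2, Kowalski 2, Varga 2, Mendoza 2, Rivera 2, Abara 0 — all ≤ 2.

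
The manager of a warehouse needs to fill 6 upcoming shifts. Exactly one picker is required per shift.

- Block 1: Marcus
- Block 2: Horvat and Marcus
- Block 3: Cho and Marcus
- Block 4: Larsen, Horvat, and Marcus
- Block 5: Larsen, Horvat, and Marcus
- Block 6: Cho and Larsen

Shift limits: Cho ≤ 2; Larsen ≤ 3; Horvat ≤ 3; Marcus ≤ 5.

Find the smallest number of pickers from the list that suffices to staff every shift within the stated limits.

2

6 slots to fill and no one can take more than 5, so at least ⌈6/5⌉ = 2 pickers are needed.
Cho and Marcus alone can cover everything: Block 1→Marcus, Block 2→Marcus, Block 3→Cho, Block 4→Marcus, Block 5→Marcus, Block 6→Cho.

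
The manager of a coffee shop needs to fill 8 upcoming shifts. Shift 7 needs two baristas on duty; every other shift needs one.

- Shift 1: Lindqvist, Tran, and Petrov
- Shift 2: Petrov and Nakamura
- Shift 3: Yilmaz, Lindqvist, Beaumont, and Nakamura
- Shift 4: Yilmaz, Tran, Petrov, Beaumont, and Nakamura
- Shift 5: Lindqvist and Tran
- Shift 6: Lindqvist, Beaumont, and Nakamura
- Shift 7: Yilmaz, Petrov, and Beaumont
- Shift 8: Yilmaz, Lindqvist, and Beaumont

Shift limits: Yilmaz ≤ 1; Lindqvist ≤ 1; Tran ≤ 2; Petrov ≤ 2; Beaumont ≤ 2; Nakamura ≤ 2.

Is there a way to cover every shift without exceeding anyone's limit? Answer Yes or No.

Yes

One valid schedule: Shift 1→Tran, Shift 2→Petrov, Shift 3→Nakamura, Shift 4→Tran, Shift 5→Lindqvist, Shift 6→Beaumont, Shift 7→Yilmaz+Petrov, Shift 8→Beaumont.
Loads: Yilmaz 1/1, Lindqvist 1/1, Tran 2/2, Petrov 2/2, Beaumont 2/2, Nakamura 1/2 — all within limits.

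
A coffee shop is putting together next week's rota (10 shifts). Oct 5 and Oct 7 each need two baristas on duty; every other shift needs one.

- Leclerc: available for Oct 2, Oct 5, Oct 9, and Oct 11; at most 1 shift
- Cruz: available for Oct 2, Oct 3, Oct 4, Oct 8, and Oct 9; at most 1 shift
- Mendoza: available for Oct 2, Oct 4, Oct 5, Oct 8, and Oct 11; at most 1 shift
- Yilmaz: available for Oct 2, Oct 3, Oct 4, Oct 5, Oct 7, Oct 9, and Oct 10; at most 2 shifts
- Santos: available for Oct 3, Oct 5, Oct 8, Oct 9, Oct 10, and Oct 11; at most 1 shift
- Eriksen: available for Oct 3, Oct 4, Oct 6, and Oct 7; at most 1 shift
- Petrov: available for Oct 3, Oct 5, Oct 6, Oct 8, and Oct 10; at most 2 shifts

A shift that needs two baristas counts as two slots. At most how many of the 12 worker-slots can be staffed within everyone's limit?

Total capacity across all baristas is 1+1+1+2+1+1+2 = 9, and 12 slots are needed, so at most 9 can be filled.
An assignment achieving 9: Oct 2→Cruz, Oct 3→Petrov, Oct 4→Mendoza, Oct 5→Petrov, Oct 6→Eriksen, Oct 7→Yilmaz, Oct 8→Santos, Oct 10→Yilmaz, Oct 11→Leclerc.
Loads: Leclerc 1/1, Cruz 1/1, Mendoza 1/1, Yilmaz 2/2, Santos 1/1, Eriksen 1/1, Petrov 2/2.

9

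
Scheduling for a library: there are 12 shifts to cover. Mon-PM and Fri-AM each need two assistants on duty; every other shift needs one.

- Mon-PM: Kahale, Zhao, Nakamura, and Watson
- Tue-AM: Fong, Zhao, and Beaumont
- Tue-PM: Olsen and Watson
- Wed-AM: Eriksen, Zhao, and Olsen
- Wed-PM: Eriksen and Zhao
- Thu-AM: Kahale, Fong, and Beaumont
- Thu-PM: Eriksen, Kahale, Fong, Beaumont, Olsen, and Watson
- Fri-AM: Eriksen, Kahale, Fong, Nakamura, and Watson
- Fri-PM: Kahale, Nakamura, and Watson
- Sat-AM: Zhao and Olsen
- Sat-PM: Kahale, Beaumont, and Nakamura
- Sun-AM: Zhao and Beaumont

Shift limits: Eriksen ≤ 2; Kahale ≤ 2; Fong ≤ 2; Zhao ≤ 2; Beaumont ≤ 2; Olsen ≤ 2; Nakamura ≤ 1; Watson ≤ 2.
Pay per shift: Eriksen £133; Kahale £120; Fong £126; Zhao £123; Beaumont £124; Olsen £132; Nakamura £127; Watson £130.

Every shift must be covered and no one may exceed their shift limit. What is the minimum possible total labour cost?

Picking the cheapest available assistant for each shift independently would cost £1714, but that ignores the shift limits.
An optimal schedule: Mon-PM→Nakamura+Watson, Tue-AM→Beaumont, Tue-PM→Watson, Wed-AM→Olsen, Wed-PM→Zhao, Thu-AM→Fong, Thu-PM→Olsen, Fri-AM→Fong+Eriksen, Fri-PM→Kahale, Sat-AM→Zhao, Sat-PM→Kahale, Sun-AM→Beaumont.
Total: 127 + 130 + 124 + 130 + 132 + 123 + 126 + 132 + 126 + 133 + 120 + 123 + 120 + 124 = £1770.

£1770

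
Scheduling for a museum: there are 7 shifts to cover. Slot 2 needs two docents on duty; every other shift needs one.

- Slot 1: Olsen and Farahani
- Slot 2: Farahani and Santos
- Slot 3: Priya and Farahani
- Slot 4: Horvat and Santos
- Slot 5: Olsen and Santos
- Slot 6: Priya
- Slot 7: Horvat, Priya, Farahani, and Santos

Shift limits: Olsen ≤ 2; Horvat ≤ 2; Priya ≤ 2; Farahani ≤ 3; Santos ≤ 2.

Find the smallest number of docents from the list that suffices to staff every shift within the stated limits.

4

8 slots to fill and no one can take more than 3, so at least ⌈8/3⌉ = 3 docents are needed.
Any 3 docents together have capacity at most 3+2+2 = 7 < 8 slots, so 3 can never suffice.
Olsen, Priya, Farahani, and Santos alone can cover everything: Slot 1→Olsen, Slot 2→Farahani+Santos, Slot 3→Priya, Slot 4→Santos, Slot 5→Olsen, Slot 6→Priya, Slot 7→Farahani.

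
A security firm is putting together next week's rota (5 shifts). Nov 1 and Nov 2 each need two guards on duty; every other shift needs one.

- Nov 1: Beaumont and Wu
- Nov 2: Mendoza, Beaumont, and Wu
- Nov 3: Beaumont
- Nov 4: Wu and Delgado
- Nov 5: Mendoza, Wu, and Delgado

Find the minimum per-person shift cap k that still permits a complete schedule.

2

With 4 guards and 7 worker-slots to fill, someone must work at least ⌈7/4⌉ = 2 shifts, so k ≥ 2.
k = 2 works: Nov 1→Beaumont+Wu, Nov 2→Mendoza+Wu, Nov 3→Beaumont, Nov 4→Delgado, Nov 5→Mendoza.
Loads: Mendoza 2, Beaumont 2, Wu 2, Delgado 1 — all ≤ 2.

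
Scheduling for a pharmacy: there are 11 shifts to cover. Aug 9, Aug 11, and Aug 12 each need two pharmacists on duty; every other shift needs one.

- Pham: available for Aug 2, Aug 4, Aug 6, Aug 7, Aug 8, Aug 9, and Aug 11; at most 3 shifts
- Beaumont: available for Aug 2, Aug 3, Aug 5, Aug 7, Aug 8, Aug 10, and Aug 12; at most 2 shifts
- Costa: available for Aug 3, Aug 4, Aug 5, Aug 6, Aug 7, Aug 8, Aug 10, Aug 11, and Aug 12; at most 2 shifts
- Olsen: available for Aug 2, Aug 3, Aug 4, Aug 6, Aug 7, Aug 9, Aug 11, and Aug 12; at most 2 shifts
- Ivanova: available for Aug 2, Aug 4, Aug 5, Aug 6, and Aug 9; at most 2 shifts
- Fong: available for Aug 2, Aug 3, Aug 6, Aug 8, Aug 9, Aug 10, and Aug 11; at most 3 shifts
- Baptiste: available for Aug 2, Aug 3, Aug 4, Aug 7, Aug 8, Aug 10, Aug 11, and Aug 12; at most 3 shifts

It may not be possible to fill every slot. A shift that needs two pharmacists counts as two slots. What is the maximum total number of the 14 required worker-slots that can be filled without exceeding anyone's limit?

14

Total capacity across all pharmacists is 3+2+2+2+2+3+3 = 17, and 14 slots are needed, so at most 14 can be filled.
An assignment achieving 14: Aug 2→Ivanova, Aug 3→Costa, Aug 4→Pham, Aug 5→Beaumont, Aug 6→Pham, Aug 7→Baptiste, Aug 8→Fong, Aug 9→Pham+Olsen, Aug 10→Beaumont, Aug 11→Fong+Baptiste, Aug 12→Costa+Olsen.
Loads: Pham 3/3, Beaumont 2/2, Costa 2/2, Olsen 2/2, Ivanova 1/2, Fong 2/3, Baptiste 2/3.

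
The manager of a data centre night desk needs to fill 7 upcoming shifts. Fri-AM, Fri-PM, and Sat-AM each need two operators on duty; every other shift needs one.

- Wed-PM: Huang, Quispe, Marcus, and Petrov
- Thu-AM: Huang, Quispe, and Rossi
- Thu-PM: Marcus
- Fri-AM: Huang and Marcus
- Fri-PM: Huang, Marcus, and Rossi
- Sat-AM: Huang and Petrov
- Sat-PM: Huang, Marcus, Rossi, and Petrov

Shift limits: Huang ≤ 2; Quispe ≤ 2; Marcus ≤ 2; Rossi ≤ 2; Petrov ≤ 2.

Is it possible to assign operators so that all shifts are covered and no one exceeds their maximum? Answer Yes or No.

No

Total capacity is 10 and 10 slots are needed, so capacity alone doesn't rule it out.
Shifts {Thu-PM, Fri-AM, Fri-PM, Sat-AM} need 7 worker-slots in total, but the operators available for any of those shifts (Huang, Marcus, Rossi, and Petrov) can supply at most 6 among them. So no valid schedule exists.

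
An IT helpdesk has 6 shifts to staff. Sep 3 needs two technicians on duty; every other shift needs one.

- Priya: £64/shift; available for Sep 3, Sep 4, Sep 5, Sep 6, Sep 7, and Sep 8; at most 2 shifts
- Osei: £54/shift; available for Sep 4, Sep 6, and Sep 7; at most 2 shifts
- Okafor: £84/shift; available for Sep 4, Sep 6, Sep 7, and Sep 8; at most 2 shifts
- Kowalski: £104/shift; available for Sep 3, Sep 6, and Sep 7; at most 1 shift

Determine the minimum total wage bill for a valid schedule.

£508

Sep 3 can only be covered by Priya and Kowalski, so that assignment is forced.
Sep 5 can only be covered by Priya, so that assignment is forced.
Picking the cheapest available technician for each shift independently would cost £458, but that ignores the shift limits.
An optimal schedule: Sep 3→Priya+Kowalski, Sep 4→Osei, Sep 5→Priya, Sep 6→Osei, Sep 7→Okafor, Sep 8→Okafor.
Total: 64 + 104 + 54 + 64 + 54 + 84 + 84 = £508.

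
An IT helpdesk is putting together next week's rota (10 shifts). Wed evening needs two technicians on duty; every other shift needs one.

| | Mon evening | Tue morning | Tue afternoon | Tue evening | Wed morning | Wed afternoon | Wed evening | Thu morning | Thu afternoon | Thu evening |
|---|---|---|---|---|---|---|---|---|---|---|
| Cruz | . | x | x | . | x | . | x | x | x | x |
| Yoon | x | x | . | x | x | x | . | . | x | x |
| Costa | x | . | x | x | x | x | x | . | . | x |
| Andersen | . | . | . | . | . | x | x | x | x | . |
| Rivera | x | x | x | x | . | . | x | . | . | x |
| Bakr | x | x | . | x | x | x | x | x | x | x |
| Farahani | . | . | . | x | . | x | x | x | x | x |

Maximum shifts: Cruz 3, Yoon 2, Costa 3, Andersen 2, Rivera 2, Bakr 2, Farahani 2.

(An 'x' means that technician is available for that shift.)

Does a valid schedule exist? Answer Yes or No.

Yes

One valid schedule: Mon evening→Yoon, Tue morning→Cruz, Tue afternoon→Cruz, Tue evening→Yoon, Wed morning→Cruz, Wed afternoon→Costa, Wed evening→Costa+Rivera, Thu morning→Andersen, Thu afternoon→Andersen, Thu evening→Costa.
Loads: Cruz 3/3, Yoon 2/2, Costa 3/3, Andersen 2/2, Rivera 1/2, Bakr 0/2, Farahani 0/2 — all within limits.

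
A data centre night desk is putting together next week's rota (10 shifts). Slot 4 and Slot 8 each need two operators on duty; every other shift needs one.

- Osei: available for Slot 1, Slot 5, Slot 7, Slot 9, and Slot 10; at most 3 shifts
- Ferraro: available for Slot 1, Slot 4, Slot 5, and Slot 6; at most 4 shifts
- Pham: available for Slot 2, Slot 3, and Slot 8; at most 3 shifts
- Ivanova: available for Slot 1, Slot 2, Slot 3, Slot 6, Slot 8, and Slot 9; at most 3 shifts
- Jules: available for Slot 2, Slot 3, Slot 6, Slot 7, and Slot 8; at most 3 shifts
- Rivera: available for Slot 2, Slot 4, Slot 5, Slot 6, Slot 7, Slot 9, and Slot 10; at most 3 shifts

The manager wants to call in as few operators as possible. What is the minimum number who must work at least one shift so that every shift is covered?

12 slots to fill and no one can take more than 4, so at least ⌈12/4⌉ = 3 operators are needed.
Any 3 operators together have capacity at most 4+3+3 = 10 < 12 slots, so 3 can never suffice.
Ferraro, Pham, Ivanova, and Rivera alone can cover everything: Slot 1→Ferraro, Slot 2→Pham, Slot 3→Pham, Slot 4→Ferraro+Rivera, Slot 5→Ferraro, Slot 6→Ferraro, Slot 7→Rivera, Slot 8→Pham+Ivanova, Slot 9→Ivanova, Slot 10→Rivera.

4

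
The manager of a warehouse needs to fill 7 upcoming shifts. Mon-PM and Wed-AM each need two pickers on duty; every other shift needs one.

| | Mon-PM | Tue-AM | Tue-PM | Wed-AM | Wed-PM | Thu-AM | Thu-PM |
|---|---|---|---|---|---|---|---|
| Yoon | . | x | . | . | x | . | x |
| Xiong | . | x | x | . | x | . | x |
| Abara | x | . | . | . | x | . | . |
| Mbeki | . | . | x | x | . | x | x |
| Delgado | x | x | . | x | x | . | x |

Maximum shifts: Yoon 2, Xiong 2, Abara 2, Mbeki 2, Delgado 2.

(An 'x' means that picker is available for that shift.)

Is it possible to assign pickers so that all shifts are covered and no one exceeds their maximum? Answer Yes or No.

Mon-PM can only be covered by Abara and Delgado, so that assignment is forced.
Wed-AM can only be covered by Mbeki and Delgado, so that assignment is forced.
Thu-AM can only be covered by Mbeki, so that assignment is forced.
One valid schedule: Mon-PM→Abara+Delgado, Tue-AM→Yoon, Tue-PM→Xiong, Wed-AM→Mbeki+Delgado, Wed-PM→Yoon, Thu-AM→Mbeki, Thu-PM→Xiong.
Loads: Yoon 2/2, Xiong 2/2, Abara 1/2, Mbeki 2/2, Delgado 2/2 — all within limits.

Yes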